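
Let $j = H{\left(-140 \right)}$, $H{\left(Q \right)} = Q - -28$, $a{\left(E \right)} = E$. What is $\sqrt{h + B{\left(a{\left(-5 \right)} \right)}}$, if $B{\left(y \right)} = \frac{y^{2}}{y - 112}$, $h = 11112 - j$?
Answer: $\frac{\sqrt{17071379}}{39} \approx 105.94$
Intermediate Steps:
$H{\left(Q \right)} = 28 + Q$ ($H{\left(Q \right)} = Q + 28 = 28 + Q$)
$j = -112$ ($j = 28 - 140 = -112$)
$h = 11224$ ($h = 11112 - -112 = 11112 + 112 = 11224$)
$B{\left(y \right)} = \frac{y^{2}}{-112 + y}$
$\sqrt{h + B{\left(a{\left(-5 \right)} \right)}} = \sqrt{11224 + \frac{\left(-5\right)^{2}}{-112 - 5}} = \sqrt{11224 + \frac{25}{-117}} = \sqrt{11224 + 25 \left(- \frac{1}{117}\right)} = \sqrt{11224 - \frac{25}{117}} = \sqrt{\frac{1313183}{117}} = \frac{\sqrt{17071379}}{39}$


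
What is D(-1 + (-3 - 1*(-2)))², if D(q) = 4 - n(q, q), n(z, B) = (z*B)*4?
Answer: 144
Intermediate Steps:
n(z, B) = 4*B*z (n(z, B) = (B*z)*4 = 4*B*z)
D(q) = 4 - 4*q² (D(q) = 4 - 4*q*q = 4 - 4*q²)
D(-1 + (-3 - 1*(-2)))² = (4 - 4*(-1 + (-3 - 1*(-2)))²)² = (4 - 4*(-1 + (-3 + 2))²)² = (4 - 4*(-1 - 1)²)² = (4 - 4*(-2)²)² = (4 - 4*4)² = (4 - 16)² = (-12)² = 144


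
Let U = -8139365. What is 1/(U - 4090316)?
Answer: -1/12229681 ≈ -8.1768e-8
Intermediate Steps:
1/(U - 4090316) = 1/(-8139365 - 4090316) = 1/(-12229681) = -1/12229681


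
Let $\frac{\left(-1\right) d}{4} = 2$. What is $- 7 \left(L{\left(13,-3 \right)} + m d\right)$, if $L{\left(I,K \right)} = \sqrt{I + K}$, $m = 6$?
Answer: $336 - 7 \sqrt{10} \approx 313.86$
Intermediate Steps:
$d = -8$ ($d = \left(-4\right) 2 = -8$)
$- 7 \left(L{\left(13,-3 \right)} + m d\right) = - 7 \left(\sqrt{13 - 3} + 6 \left(-8\right)\right) = - 7 \left(\sqrt{10} - 48\right) = - 7 \left(-48 + \sqrt{10}\right) = 336 - 7 \sqrt{10}$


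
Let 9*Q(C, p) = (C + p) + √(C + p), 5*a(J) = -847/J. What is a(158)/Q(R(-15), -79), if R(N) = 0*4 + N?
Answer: 7623/75050 + 7623*I*√94/7054700 ≈ 0.10157 + 0.010476*I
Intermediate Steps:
R(N) = N (R(N) = 0 + N = N)
a(J) = -847/(5*J) (a(J) = (-847/J)/5 = -847/(5*J))
Q(C, p) = C/9 + p/9 + √(C + p)/9 (Q(C, p) = ((C + p) + √(C + p))/9 = (C + p + √(C + p))/9 = C/9 + p/9 + √(C + p)/9)
a(158)/Q(R(-15), -79) = (-847/5/158)/((⅑)*(-15) + (⅑)*(-79) + √(-15 - 79)/9) = (-847/5*1/158)/(-5/3 - 79/9 + √(-94)/9) = -847/(790*(-5/3 - 79/9 + (I*√94)/9)) = -847/(790*(-5/3 - 79/9 + I*√94/9)) = -847/(790*(-94/9 + I*√94/9))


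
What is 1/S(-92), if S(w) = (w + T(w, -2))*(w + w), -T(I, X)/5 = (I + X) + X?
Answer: -1/71392 ≈ -1.4007e-5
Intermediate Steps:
T(I, X) = -10*X - 5*I (T(I, X) = -5*((I + X) + X) = -5*(I + 2*X) = -10*X - 5*I)
S(w) = 2*w*(20 - 4*w) (S(w) = (w + (-10*(-2) - 5*w))*(w + w) = (w + (20 - 5*w))*(2*w) = (20 - 4*w)*(2*w) = 2*w*(20 - 4*w))
1/S(-92) = 1/(8*(-92)*(5 - 1*(-92))) = 1/(8*(-92)*(5 + 92)) = 1/(8*(-92)*97) = 1/(-71392) = -1/71392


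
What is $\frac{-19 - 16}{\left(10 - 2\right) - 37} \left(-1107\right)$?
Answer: $- \frac{38745}{29} \approx -1336.0$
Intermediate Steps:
$\frac{-19 - 16}{\left(10 - 2\right) - 37} \left(-1107\right) = - \frac{35}{\left(10 - 2\right) - 37} \left(-1107\right) = - \frac{35}{8 - 37} \left(-1107\right) = - \frac{35}{-29} \left(-1107\right) = \left(-35\right) \left(- \frac{1}{29}\right) \left(-1107\right) = \frac{35}{29} \left(-1107\right) = - \frac{38745}{29}$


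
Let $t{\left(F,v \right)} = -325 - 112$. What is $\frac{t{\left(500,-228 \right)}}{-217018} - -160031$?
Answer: $\frac{1827874105}{11422} \approx 1.6003 \cdot 10^{5}$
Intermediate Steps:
$t{\left(F,v \right)} = -437$
$\frac{t{\left(500,-228 \right)}}{-217018} - -160031 = - \frac{437}{-217018} - -160031 = \left(-437\right) \left(- \frac{1}{217018}\right) + 160031 = \frac{23}{11422} + 160031 = \frac{1827874105}{11422}$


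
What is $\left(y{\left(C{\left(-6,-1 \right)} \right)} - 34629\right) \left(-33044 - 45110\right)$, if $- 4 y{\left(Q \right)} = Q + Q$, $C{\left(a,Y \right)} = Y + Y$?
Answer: $2706316712$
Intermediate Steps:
$C{\left(a,Y \right)} = 2 Y$
$y{\left(Q \right)} = - \frac{Q}{2}$ ($y{\left(Q \right)} = - \frac{Q + Q}{4} = - \frac{2 Q}{4} = - \frac{Q}{2}$)
$\left(y{\left(C{\left(-6,-1 \right)} \right)} - 34629\right) \left(-33044 - 45110\right) = \left(- \frac{2 \left(-1\right)}{2} - 34629\right) \left(-33044 - 45110\right) = \left(\left(- \frac{1}{2}\right) \left(-2\right) - 34629\right) \left(-78154\right) = \left(1 - 34629\right) \left(-78154\right) = \left(-34628\right) \left(-78154\right) = 2706316712$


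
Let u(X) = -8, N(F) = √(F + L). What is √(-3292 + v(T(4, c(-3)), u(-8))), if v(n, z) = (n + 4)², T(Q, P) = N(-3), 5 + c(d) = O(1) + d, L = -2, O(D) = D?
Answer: √(-3281 + 8*I*√5) ≈ 0.1562 + 57.28*I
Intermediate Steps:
c(d) = -4 + d (c(d) = -5 + (1 + d) = -4 + d)
N(F) = √(-2 + F) (N(F) = √(F - 2) = √(-2 + F))
T(Q, P) = I*√5 (T(Q, P) = √(-2 - 3) = √(-5) = I*√5)
v(n, z) = (4 + n)²
√(-3292 + v(T(4, c(-3)), u(-8))) = √(-3292 + (4 + I*√5)²)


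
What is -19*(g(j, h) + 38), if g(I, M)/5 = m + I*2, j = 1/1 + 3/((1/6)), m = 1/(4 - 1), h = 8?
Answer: -13091/3 ≈ -4363.7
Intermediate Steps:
m = 1/3 ≈ 0.33333
j = 19 (j = 1*1 + 3/((1*(1/6))) = 1 + 3/(1/6) = 1 + 3*6 = 1 + 18 = 19)
g(I, M) = 5/3 + 10*I (g(I, M) = 5*(1/3 + I*2) = 5*(1/3 + 2*I) = 5/3 + 10*I)
-19*(g(j, h) + 38) = -19*((5/3 + 10*19) + 38) = -19*((5/3 + 190) + 38) = -19*(575/3 + 38) = -19*689/3 = -13091/3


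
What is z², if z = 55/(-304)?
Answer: 3025/92416 ≈ 0.032732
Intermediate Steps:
z = -55/304 (z = 55*(-1/304) = -55/304 ≈ -0.18092)
z² = (-55/304)² = 3025/92416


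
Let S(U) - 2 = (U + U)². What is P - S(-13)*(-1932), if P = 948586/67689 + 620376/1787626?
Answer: 79251290404435622/60501308157 ≈ 1.3099e+6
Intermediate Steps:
P = 868854813950/60501308157 (P = 948586*(1/67689) + 620376*(1/1787626) = 948586/67689 + 310188/893813 = 868854813950/60501308157 ≈ 14.361)
S(U) = 2 + 4*U² (S(U) = 2 + (U + U)² = 2 + (2*U)² = 2 + 4*U²)
P - S(-13)*(-1932) = 868854813950/60501308157 - (2 + 4*(-13)²)*(-1932) = 868854813950/60501308157 - (2 + 4*169)*(-1932) = 868854813950/60501308157 - (2 + 676)*(-1932) = 868854813950/60501308157 - 678*(-1932) = 868854813950/60501308157 - 1*(-1309896) = 868854813950/60501308157 + 1309896 = 79251290404435622/60501308157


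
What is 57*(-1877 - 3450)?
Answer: -303639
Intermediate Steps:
57*(-1877 - 3450) = 57*(-5327) = -303639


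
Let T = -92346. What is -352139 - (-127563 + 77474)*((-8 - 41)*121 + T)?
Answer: -4922848614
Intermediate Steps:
-352139 - (-127563 + 77474)*((-8 - 41)*121 + T) = -352139 - (-127563 + 77474)*((-8 - 41)*121 - 92346) = -352139 - (-50089)*(-49*121 - 92346) = -352139 - (-50089)*(-5929 - 92346) = -352139 - (-50089)*(-98275) = -352139 - 1*4922496475 = -352139 - 4922496475 = -4922848614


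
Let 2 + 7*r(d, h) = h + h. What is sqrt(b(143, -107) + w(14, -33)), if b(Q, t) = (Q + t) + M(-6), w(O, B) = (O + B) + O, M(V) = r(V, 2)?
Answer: sqrt(1533)/7 ≈ 5.5934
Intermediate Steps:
r(d, h) = -2/7 + 2*h/7 (r(d, h) = -2/7 + (h + h)/7 = -2/7 + (2*h)/7 = -2/7 + 2*h/7)
M(V) = 2/7 (M(V) = -2/7 + (2/7)*2 = -2/7 + 4/7 = 2/7)
w(O, B) = B + 2*O (w(O, B) = (B + O) + O = B + 2*O)
b(Q, t) = 2/7 + Q + t (b(Q, t) = (Q + t) + 2/7 = 2/7 + Q + t)
sqrt(b(143, -107) + w(14, -33)) = sqrt((2/7 + 143 - 107) + (-33 + 2*14)) = sqrt(254/7 + (-33 + 28)) = sqrt(254/7 - 5) = sqrt(219/7) = sqrt(1533)/7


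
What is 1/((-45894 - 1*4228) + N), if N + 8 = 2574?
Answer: -1/47556 ≈ -2.1028e-5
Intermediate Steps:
N = 2566 (N = -8 + 2574 = 2566)
1/((-45894 - 1*4228) + N) = 1/((-45894 - 1*4228) + 2566) = 1/((-45894 - 4228) + 2566) = 1/(-50122 + 2566) = 1/(-47556) = -1/47556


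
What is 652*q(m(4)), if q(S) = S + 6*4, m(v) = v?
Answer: 18256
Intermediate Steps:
q(S) = 24 + S (q(S) = S + 24 = 24 + S)
652*q(m(4)) = 652*(24 + 4) = 652*28 = 18256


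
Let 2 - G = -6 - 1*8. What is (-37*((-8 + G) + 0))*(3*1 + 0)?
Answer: -888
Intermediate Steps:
G = 16 (G = 2 - (-6 - 1*8) = 2 - (-6 - 8) = 2 - 1*(-14) = 2 + 14 = 16)
(-37*((-8 + G) + 0))*(3*1 + 0) = (-37*((-8 + 16) + 0))*(3*1 + 0) = (-37*(8 + 0))*(3 + 0) = -37*8*3 = -296*3 = -888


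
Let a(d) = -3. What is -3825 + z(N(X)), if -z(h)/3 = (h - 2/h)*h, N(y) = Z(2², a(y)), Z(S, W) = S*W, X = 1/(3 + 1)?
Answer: -4251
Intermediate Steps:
X = ¼ (X = 1/4 = ¼ ≈ 0.25000)
N(y) = -12 (N(y) = 2²*(-3) = 4*(-3) = -12)
z(h) = -3*h*(h - 2/h) (z(h) = -3*(h - 2/h)*h = -3*h*(h - 2/h))
-3825 + z(N(X)) = -3825 + (6 - 3*(-12)²) = -3825 + (6 - 3*144) = -3825 + (6 - 432) = -3825 - 426 = -4251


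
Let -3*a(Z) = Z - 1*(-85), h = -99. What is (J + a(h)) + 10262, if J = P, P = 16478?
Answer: 80234/3 ≈ 26745.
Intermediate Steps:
a(Z) = -85/3 - Z/3 (a(Z) = -(Z - 1*(-85))/3 = -(Z + 85)/3 = -(85 + Z)/3 = -85/3 - Z/3)
J = 16478
(J + a(h)) + 10262 = (16478 + (-85/3 - ⅓*(-99))) + 10262 = (16478 + (-85/3 + 33)) + 10262 = (16478 + 14/3) + 10262 = 49448/3 + 10262 = 80234/3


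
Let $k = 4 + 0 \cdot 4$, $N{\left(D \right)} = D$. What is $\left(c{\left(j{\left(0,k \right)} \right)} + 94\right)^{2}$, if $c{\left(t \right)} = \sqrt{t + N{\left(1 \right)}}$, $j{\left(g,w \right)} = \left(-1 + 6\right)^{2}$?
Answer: $\left(94 + \sqrt{26}\right)^{2} \approx 9820.6$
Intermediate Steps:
$k = 4$ ($k = 4 + 0 = 4$)
$j{\left(g,w \right)} = 25$ ($j{\left(g,w \right)} = 5^{2} = 25$)
$c{\left(t \right)} = \sqrt{1 + t}$ ($c{\left(t \right)} = \sqrt{t + 1} = \sqrt{1 + t}$)
$\left(c{\left(j{\left(0,k \right)} \right)} + 94\right)^{2} = \left(\sqrt{1 + 25} + 94\right)^{2} = \left(\sqrt{26} + 94\right)^{2} = \left(94 + \sqrt{26}\right)^{2}$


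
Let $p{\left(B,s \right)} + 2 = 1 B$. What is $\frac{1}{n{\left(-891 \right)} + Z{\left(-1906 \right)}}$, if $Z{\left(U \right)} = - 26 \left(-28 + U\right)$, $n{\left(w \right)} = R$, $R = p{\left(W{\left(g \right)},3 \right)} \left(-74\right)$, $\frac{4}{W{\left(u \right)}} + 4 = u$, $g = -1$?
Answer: $\frac{5}{252456} \approx 1.9805 \cdot 10^{-5}$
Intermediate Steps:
$W{\left(u \right)} = \frac{4}{-4 + u}$
$p{\left(B,s \right)} = -2 + B$ ($p{\left(B,s \right)} = -2 + 1 B = -2 + B$)
$R = \frac{1036}{5}$ ($R = \left(-2 + \frac{4}{-4 - 1}\right) \left(-74\right) = \left(-2 + \frac{4}{-5}\right) \left(-74\right) = \left(-2 + 4 \left(- \frac{1}{5}\right)\right) \left(-74\right) = \left(-2 - \frac{4}{5}\right) \left(-74\right) = \left(- \frac{14}{5}\right) \left(-74\right) = \frac{1036}{5} \approx 207.2$)
$n{\left(w \right)} = \frac{1036}{5}$
$Z{\left(U \right)} = 728 - 26 U$ ($Z{\left(U \right)} = - (-728 + 26 U) = 728 - 26 U$)
$\frac{1}{n{\left(-891 \right)} + Z{\left(-1906 \right)}} = \frac{1}{\frac{1036}{5} + \left(728 - -49556\right)} = \frac{1}{\frac{1036}{5} + \left(728 + 49556\right)} = \frac{1}{\frac{1036}{5} + 50284} = \frac{1}{\frac{252456}{5}} = \frac{5}{252456}$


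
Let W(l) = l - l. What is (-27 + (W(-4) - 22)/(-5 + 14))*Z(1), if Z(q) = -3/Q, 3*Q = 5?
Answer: 53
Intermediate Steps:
Q = 5/3 (Q = (⅓)*5 = 5/3 ≈ 1.6667)
Z(q) = -9/5 (Z(q) = -3/5/3 = -3*⅗ = -9/5)
W(l) = 0
(-27 + (W(-4) - 22)/(-5 + 14))*Z(1) = (-27 + (0 - 22)/(-5 + 14))*(-9/5) = (-27 - 22/9)*(-9/5) = -265/9*(-9/5) = 53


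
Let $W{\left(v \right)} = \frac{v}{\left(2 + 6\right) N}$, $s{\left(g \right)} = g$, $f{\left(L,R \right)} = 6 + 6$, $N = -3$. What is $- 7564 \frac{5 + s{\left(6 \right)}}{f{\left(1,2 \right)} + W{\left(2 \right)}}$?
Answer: $- \frac{90768}{13} \approx -6982.2$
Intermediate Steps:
$f{\left(L,R \right)} = 12$
$W{\left(v \right)} = - \frac{v}{24}$ ($W{\left(v \right)} = \frac{v}{\left(2 + 6\right) \left(-3\right)} = \frac{v}{8 \left(-3\right)} = \frac{v}{-24} = v \left(- \frac{1}{24}\right) = - \frac{v}{24}$)
$- 7564 \frac{5 + s{\left(6 \right)}}{f{\left(1,2 \right)} + W{\left(2 \right)}} = - 7564 \frac{5 + 6}{12 - \frac{1}{12}} = - 7564 \frac{11}{12 - \frac{1}{12}} = - 7564 \frac{11}{\frac{143}{12}} = - 7564 \cdot 11 \cdot \frac{12}{143} = \left(-7564\right) \frac{12}{13} = - \frac{90768}{13}$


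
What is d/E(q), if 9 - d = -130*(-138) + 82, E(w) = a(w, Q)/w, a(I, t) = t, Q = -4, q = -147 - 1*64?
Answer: -3800743/4 ≈ -9.5019e+5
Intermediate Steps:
q = -211 (q = -147 - 64 = -211)
E(w) = -4/w
d = -18013 (d = 9 - (-130*(-138) + 82) = 9 - (17940 + 82) = 9 - 1*18022 = 9 - 18022 = -18013)
d/E(q) = -18013/((-4/(-211))) = -18013/((-4*(-1/211))) = -18013/4/211 = -18013*211/4 = -3800743/4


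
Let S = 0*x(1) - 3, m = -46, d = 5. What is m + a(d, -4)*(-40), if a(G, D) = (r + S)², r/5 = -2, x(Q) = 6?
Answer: -6806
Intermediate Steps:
r = -10 (r = 5*(-2) = -10)
S = -3 (S = 0*6 - 3 = 0 - 3 = -3)
a(G, D) = 169 (a(G, D) = (-10 - 3)² = (-13)² = 169)
m + a(d, -4)*(-40) = -46 + 169*(-40) = -46 - 6760 = -6806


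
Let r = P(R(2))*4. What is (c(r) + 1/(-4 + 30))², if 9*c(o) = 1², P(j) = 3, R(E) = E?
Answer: 1225/54756 ≈ 0.022372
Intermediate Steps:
r = 12 (r = 3*4 = 12)
c(o) = ⅑ (c(o) = (⅑)*1² = (⅑)*1 = ⅑)
(c(r) + 1/(-4 + 30))² = (⅑ + 1/(-4 + 30))² = (⅑ + 1/26)² = (35/234)² = 1225/54756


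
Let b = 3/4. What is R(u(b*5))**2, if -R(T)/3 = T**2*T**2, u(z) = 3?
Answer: 59049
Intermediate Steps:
b = 3/4 (b = 3*(1/4) = 3/4 ≈ 0.75000)
R(T) = -3*T**4 (R(T) = -3*T**2*T**2 = -3*T**4)
R(u(b*5))**2 = (-3*3**4)**2 = (-3*81)**2 = (-243)**2 = 59049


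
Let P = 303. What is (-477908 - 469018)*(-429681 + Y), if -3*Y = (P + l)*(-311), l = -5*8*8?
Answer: 408544909860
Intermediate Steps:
l = -320 (l = -40*8 = -320)
Y = -5287/3 (Y = -(303 - 320)*(-311)/3 = -(-17)*(-311)/3 = -1/3*5287 = -5287/3 ≈ -1762.3)
(-477908 - 469018)*(-429681 + Y) = (-477908 - 469018)*(-429681 - 5287/3) = -946926*(-1294330/3) = 408544909860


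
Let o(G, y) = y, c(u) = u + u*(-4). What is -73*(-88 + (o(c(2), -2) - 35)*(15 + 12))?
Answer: 79351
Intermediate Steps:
c(u) = -3*u (c(u) = u - 4*u = -3*u)
-73*(-88 + (o(c(2), -2) - 35)*(15 + 12)) = -73*(-88 + (-2 - 35)*(15 + 12)) = -73*(-88 - 37*27) = -73*(-88 - 999) = -73*(-1087) = 79351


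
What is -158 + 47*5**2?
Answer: 1017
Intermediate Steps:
-158 + 47*5**2 = -158 + 47*25 = -158 + 1175 = 1017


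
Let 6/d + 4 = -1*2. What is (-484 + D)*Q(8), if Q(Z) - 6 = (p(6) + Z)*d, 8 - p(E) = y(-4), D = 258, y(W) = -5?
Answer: 3390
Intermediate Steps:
p(E) = 13 (p(E) = 8 - 1*(-5) = 8 + 5 = 13)
d = -1 (d = 6/(-4 - 1*2) = 6/(-4 - 2) = 6/(-6) = 6*(-1/6) = -1)
Q(Z) = -7 - Z (Q(Z) = 6 + (13 + Z)*(-1) = 6 + (-13 - Z) = -7 - Z)
(-484 + D)*Q(8) = (-484 + 258)*(-7 - 1*8) = -226*(-7 - 8) = -226*(-15) = 3390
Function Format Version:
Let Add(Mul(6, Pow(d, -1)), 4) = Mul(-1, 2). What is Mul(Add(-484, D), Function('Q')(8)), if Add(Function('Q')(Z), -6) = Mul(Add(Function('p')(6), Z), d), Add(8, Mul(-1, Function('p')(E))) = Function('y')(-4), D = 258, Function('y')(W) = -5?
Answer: 3390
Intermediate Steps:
Function('p')(E) = 13 (Function('p')(E) = Add(8, Mul(-1, -5)) = Add(8, 5) = 13)
d = -1 (d = Mul(6, Pow(Add(-4, Mul(-1, 2)), -1)) = Mul(6, Pow(Add(-4, -2), -1)) = Mul(6, Pow(-6, -1)) = Mul(6, Rational(-1, 6)) = -1)
Function('Q')(Z) = Add(-7, Mul(-1, Z)) (Function('Q')(Z) = Add(6, Mul(Add(13, Z), -1)) = Add(6, Add(-13, Mul(-1, Z))) = Add(-7, Mul(-1, Z)))
Mul(Add(-484, D), Function('Q')(8)) = Mul(Add(-484, 258), Add(-7, Mul(-1, 8))) = Mul(-226, Add(-7, -8)) = Mul(-226, -15) = 3390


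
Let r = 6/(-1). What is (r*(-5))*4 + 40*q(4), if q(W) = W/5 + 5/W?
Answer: 202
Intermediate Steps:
r = -6 (r = 6*(-1) = -6)
q(W) = 5/W + W/5 (q(W) = W*(⅕) + 5/W = W/5 + 5/W = 5/W + W/5)
(r*(-5))*4 + 40*q(4) = -6*(-5)*4 + 40*(5/4 + (⅕)*4) = 30*4 + 40*(5*(¼) + ⅘) = 120 + 40*(5/4 + ⅘) = 120 + 40*(41/20) = 120 + 82 = 202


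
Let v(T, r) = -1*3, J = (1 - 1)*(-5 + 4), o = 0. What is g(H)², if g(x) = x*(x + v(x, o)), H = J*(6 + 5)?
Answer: 0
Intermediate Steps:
J = 0 (J = 0*(-1) = 0)
H = 0 (H = 0*(6 + 5) = 0*11 = 0)
v(T, r) = -3
g(x) = x*(-3 + x) (g(x) = x*(x - 3) = x*(-3 + x))
g(H)² = (0*(-3 + 0))² = (0*(-3))² = 0² = 0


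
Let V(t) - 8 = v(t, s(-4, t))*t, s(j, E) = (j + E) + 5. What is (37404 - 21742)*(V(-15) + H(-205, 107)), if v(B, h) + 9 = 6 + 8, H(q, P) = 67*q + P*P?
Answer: -36852686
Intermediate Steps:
s(j, E) = 5 + E + j (s(j, E) = (E + j) + 5 = 5 + E + j)
H(q, P) = P² + 67*q (H(q, P) = 67*q + P² = P² + 67*q)
v(B, h) = 5 (v(B, h) = -9 + (6 + 8) = -9 + 14 = 5)
V(t) = 8 + 5*t
(37404 - 21742)*(V(-15) + H(-205, 107)) = (37404 - 21742)*((8 + 5*(-15)) + (107² + 67*(-205))) = 15662*((8 - 75) + (11449 - 13735)) = 15662*(-67 - 2286) = 15662*(-2353) = -36852686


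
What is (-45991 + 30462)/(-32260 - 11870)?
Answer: 15529/44130 ≈ 0.35189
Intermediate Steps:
(-45991 + 30462)/(-32260 - 11870) = -15529/(-44130) = -15529*(-1/44130) = 15529/44130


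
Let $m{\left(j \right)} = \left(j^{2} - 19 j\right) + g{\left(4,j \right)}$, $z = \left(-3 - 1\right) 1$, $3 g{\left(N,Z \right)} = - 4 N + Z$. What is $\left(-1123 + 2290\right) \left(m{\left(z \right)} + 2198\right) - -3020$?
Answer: $2667670$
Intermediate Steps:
$g{\left(N,Z \right)} = - \frac{4 N}{3} + \frac{Z}{3}$ ($g{\left(N,Z \right)} = \frac{- 4 N + Z}{3} = \frac{Z - 4 N}{3} = - \frac{4 N}{3} + \frac{Z}{3}$)
$z = -4$ ($z = \left(-4\right) 1 = -4$)
$m{\left(j \right)} = - \frac{16}{3} + j^{2} - \frac{56 j}{3}$ ($m{\left(j \right)} = \left(j^{2} - 19 j\right) + \left(\left(- \frac{4}{3}\right) 4 + \frac{j}{3}\right) = \left(j^{2} - 19 j\right) + \left(- \frac{16}{3} + \frac{j}{3}\right) = - \frac{16}{3} + j^{2} - \frac{56 j}{3}$)
$\left(-1123 + 2290\right) \left(m{\left(z \right)} + 2198\right) - -3020 = \left(-1123 + 2290\right) \left(\left(- \frac{16}{3} + \left(-4\right)^{2} - - \frac{224}{3}\right) + 2198\right) - -3020 = 1167 \left(\left(- \frac{16}{3} + 16 + \frac{224}{3}\right) + 2198\right) + 3020 = 1167 \left(\frac{256}{3} + 2198\right) + 3020 = 1167 \cdot \frac{6850}{3} + 3020 = 2664650 + 3020 = 2667670$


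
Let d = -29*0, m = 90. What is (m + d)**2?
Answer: 8100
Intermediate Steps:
d = 0
(m + d)**2 = (90 + 0)**2 = 90**2 = 8100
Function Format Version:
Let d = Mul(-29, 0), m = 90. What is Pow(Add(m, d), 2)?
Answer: 8100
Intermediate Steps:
d = 0
Pow(Add(m, d), 2) = Pow(Add(90, 0), 2) = Pow(90, 2) = 8100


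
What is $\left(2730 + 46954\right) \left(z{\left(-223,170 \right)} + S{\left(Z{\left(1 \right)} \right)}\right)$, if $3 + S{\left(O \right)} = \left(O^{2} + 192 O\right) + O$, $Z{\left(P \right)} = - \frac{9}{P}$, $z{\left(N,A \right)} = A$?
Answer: $-73979476$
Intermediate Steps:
$S{\left(O \right)} = -3 + O^{2} + 193 O$ ($S{\left(O \right)} = -3 + \left(\left(O^{2} + 192 O\right) + O\right) = -3 + \left(O^{2} + 193 O\right) = -3 + O^{2} + 193 O$)
$\left(2730 + 46954\right) \left(z{\left(-223,170 \right)} + S{\left(Z{\left(1 \right)} \right)}\right) = \left(2730 + 46954\right) \left(170 + \left(-3 + \left(- \frac{9}{1}\right)^{2} + 193 \left(- \frac{9}{1}\right)\right)\right) = 49684 \left(170 + \left(-3 + \left(\left(-9\right) 1\right)^{2} + 193 \left(\left(-9\right) 1\right)\right)\right) = 49684 \left(170 + \left(-3 + \left(-9\right)^{2} + 193 \left(-9\right)\right)\right) = 49684 \left(170 - 1659\right) = 49684 \left(-1489\right) = -73979476$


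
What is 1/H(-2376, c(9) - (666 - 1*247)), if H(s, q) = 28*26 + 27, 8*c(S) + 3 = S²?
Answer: 1/755 ≈ 0.0013245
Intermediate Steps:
c(S) = -3/8 + S²/8
H(s, q) = 755 (H(s, q) = 728 + 27 = 755)
1/H(-2376, c(9) - (666 - 1*247)) = 1/755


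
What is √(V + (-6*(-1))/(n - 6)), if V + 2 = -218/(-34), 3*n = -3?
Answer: 3*√5593/119 ≈ 1.8854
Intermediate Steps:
n = -1 (n = (⅓)*(-3) = -1)
V = 75/17 (V = -2 - 218/(-34) = -2 - 218*(-1/34) = -2 + 109/17 = 75/17 ≈ 4.4118)
√(V + (-6*(-1))/(n - 6)) = √(75/17 + (-6*(-1))/(-1 - 6)) = √(75/17 + 6/(-7)) = √(75/17 + 6*(-⅐)) = √(75/17 - 6/7) = √(423/119) = 3*√5593/119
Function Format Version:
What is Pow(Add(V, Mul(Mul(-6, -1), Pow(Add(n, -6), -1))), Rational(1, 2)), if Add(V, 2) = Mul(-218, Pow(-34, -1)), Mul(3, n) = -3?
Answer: Mul(Rational(3, 119), Pow(5593, Rational(1, 2))) ≈ 1.8854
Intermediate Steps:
n = -1 (n = Mul(Rational(1, 3), -3) = -1)
V = Rational(75, 17) (V = Add(-2, Mul(-218, Pow(-34, -1))) = Add(-2, Mul(-218, Rational(-1, 34))) = Add(-2, Rational(109, 17)) = Rational(75, 17) ≈ 4.4118)
Pow(Add(V, Mul(Mul(-6, -1), Pow(Add(n, -6), -1))), Rational(1, 2)) = Pow(Add(Rational(75, 17), Mul(Mul(-6, -1), Pow(Add(-1, -6), -1))), Rational(1, 2)) = Pow(Add(Rational(75, 17), Mul(6, Pow(-7, -1))), Rational(1, 2)) = Pow(Add(Rational(75, 17), Mul(6, Rational(-1, 7))), Rational(1, 2)) = Pow(Add(Rational(75, 17), Rational(-6, 7)), Rational(1, 2)) = Pow(Rational(423, 119), Rational(1, 2)) = Mul(Rational(3, 119), Pow(5593, Rational(1, 2)))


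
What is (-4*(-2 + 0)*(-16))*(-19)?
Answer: 2432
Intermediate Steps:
(-4*(-2 + 0)*(-16))*(-19) = (-4*(-2)*(-16))*(-19) = (8*(-16))*(-19) = -128*(-19) = 2432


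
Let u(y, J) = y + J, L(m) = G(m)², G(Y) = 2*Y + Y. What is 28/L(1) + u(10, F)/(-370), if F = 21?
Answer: 10081/3330 ≈ 3.0273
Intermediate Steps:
G(Y) = 3*Y
L(m) = 9*m² (L(m) = (3*m)² = 9*m²)
u(y, J) = J + y
28/L(1) + u(10, F)/(-370) = 28/((9*1²)) + (21 + 10)/(-370) = 28/((9*1)) + 31*(-1/370) = 28/9 - 31/370 = 10081/3330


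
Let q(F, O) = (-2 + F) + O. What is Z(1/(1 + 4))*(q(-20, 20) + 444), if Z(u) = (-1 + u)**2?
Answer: 7072/25 ≈ 282.88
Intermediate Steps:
q(F, O) = -2 + F + O
Z(1/(1 + 4))*(q(-20, 20) + 444) = (-1 + 1/(1 + 4))**2*((-2 - 20 + 20) + 444) = (-1 + 1/5)**2*(-2 + 444) = (-1 + 1/5)**2*442 = (-4/5)**2*442 = (16/25)*442 = 7072/25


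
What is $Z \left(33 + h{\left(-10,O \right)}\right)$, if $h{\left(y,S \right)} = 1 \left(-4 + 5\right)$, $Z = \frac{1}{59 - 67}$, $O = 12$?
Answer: $- \frac{17}{4} \approx -4.25$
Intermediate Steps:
$Z = - \frac{1}{8}$ ($Z = \frac{1}{-8} = - \frac{1}{8} \approx -0.125$)
$h{\left(y,S \right)} = 1$ ($h{\left(y,S \right)} = 1 \cdot 1 = 1$)
$Z \left(33 + h{\left(-10,O \right)}\right) = - \frac{33 + 1}{8} = \left(- \frac{1}{8}\right) 34 = - \frac{17}{4}$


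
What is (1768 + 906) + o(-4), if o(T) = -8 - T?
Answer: 2670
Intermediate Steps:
(1768 + 906) + o(-4) = (1768 + 906) + (-8 - 1*(-4)) = 2674 + (-8 + 4) = 2674 - 4 = 2670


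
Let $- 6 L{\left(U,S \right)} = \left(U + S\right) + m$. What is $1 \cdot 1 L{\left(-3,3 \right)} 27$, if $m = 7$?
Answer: $- \frac{63}{2} \approx -31.5$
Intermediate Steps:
$L{\left(U,S \right)} = - \frac{7}{6} - \frac{S}{6} - \frac{U}{6}$ ($L{\left(U,S \right)} = - \frac{\left(U + S\right) + 7}{6} = - \frac{\left(S + U\right) + 7}{6} = - \frac{7 + S + U}{6} = - \frac{7}{6} - \frac{S}{6} - \frac{U}{6}$)
$1 \cdot 1 L{\left(-3,3 \right)} 27 = 1 \cdot 1 \left(- \frac{7}{6} - \frac{1}{2} - - \frac{1}{2}\right) 27 = 1 \left(- \frac{7}{6} - \frac{1}{2} + \frac{1}{2}\right) 27 = 1 \left(- \frac{7}{6}\right) 27 = \left(- \frac{7}{6}\right) 27 = - \frac{63}{2}$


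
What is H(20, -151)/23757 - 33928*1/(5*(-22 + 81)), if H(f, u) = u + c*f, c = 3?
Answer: -806054341/7008315 ≈ -115.01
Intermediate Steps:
H(f, u) = u + 3*f
H(20, -151)/23757 - 33928*1/(5*(-22 + 81)) = (-151 + 3*20)/23757 - 33928*1/(5*(-22 + 81)) = (-151 + 60)*(1/23757) - 33928/(59*5) = -91*1/23757 - 33928/295 = -91/23757 - 33928*1/295 = -91/23757 - 33928/295 = -806054341/7008315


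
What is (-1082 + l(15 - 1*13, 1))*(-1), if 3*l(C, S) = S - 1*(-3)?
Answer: 3242/3 ≈ 1080.7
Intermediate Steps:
l(C, S) = 1 + S/3 (l(C, S) = (S - 1*(-3))/3 = (S + 3)/3 = (3 + S)/3 = 1 + S/3)
(-1082 + l(15 - 1*13, 1))*(-1) = (-1082 + (1 + (⅓)*1))*(-1) = (-1082 + (1 + ⅓))*(-1) = (-1082 + 4/3)*(-1) = -3242/3*(-1) = 3242/3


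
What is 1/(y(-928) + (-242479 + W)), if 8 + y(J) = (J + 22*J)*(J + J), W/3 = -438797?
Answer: 1/38055586 ≈ 2.6277e-8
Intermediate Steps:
W = -1316391 (W = 3*(-438797) = -1316391)
y(J) = -8 + 46*J² (y(J) = -8 + (J + 22*J)*(J + J) = -8 + (23*J)*(2*J) = -8 + 46*J²)
1/(y(-928) + (-242479 + W)) = 1/((-8 + 46*(-928)²) + (-242479 - 1316391)) = 1/((-8 + 46*861184) - 1558870) = 1/((-8 + 39614464) - 1558870) = 1/(39614456 - 1558870) = 1/38055586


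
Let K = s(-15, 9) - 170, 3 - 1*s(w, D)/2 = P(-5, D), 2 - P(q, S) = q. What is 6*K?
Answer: -1068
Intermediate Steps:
P(q, S) = 2 - q
s(w, D) = -8 (s(w, D) = 6 - 2*(2 - 1*(-5)) = 6 - 2*(2 + 5) = 6 - 2*7 = 6 - 14 = -8)
K = -178 (K = -8 - 170 = -178)
6*K = 6*(-178) = -1068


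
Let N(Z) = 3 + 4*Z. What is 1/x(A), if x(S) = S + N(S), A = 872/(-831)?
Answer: -831/1867 ≈ -0.44510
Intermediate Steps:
A = -872/831 (A = 872*(-1/831) = -872/831 ≈ -1.0493)
x(S) = 3 + 5*S (x(S) = S + (3 + 4*S) = 3 + 5*S)
1/x(A) = 1/(3 + 5*(-872/831)) = 1/(3 - 4360/831) = 1/(-1867/831) = -831/1867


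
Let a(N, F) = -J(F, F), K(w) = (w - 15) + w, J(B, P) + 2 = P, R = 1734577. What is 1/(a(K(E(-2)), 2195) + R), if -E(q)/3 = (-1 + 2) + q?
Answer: 1/1732384 ≈ 5.7724e-7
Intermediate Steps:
J(B, P) = -2 + P
E(q) = -3 - 3*q (E(q) = -3*((-1 + 2) + q) = -3*(1 + q) = -3 - 3*q)
K(w) = -15 + 2*w (K(w) = (-15 + w) + w = -15 + 2*w)
a(N, F) = 2 - F (a(N, F) = -(-2 + F) = 2 - F)
1/(a(K(E(-2)), 2195) + R) = 1/((2 - 1*2195) + 1734577) = 1/((2 - 2195) + 1734577) = 1/(-2193 + 1734577) = 1/1732384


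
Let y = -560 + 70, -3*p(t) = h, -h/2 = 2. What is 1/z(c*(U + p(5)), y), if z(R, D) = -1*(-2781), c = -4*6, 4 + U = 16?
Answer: 1/2781 ≈ 0.00035958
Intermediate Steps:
U = 12 (U = -4 + 16 = 12)
h = -4 (h = -2*2 = -4)
p(t) = 4/3 (p(t) = -⅓*(-4) = 4/3)
c = -24
y = -490
z(R, D) = 2781
1/z(c*(U + p(5)), y) = 1/2781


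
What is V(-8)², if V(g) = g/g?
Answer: 1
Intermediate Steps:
V(g) = 1
V(-8)² = 1² = 1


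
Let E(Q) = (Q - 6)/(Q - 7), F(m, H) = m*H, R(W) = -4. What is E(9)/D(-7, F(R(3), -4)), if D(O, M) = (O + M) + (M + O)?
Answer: 1/12 ≈ 0.083333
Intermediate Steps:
F(m, H) = H*m
E(Q) = (-6 + Q)/(-7 + Q)
D(O, M) = 2*M + 2*O (D(O, M) = (M + O) + (M + O) = 2*M + 2*O)
E(9)/D(-7, F(R(3), -4)) = ((-6 + 9)/(-7 + 9))/(2*(-4*(-4)) + 2*(-7)) = (3/2)/(2*16 - 14) = ((1/2)*3)/(32 - 14) = (3/2)/18 = (3/2)*(1/18) = 1/12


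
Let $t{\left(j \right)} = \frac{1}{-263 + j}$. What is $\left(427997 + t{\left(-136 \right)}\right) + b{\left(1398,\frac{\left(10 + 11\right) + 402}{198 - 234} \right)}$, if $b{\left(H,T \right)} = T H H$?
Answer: $- \frac{8991963751}{399} \approx -2.2536 \cdot 10^{7}$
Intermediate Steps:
$b{\left(H,T \right)} = T H^{2}$ ($b{\left(H,T \right)} = H T H = T H^{2}$)
$\left(427997 + t{\left(-136 \right)}\right) + b{\left(1398,\frac{\left(10 + 11\right) + 402}{198 - 234} \right)} = \left(427997 + \frac{1}{-263 - 136}\right) + \frac{\left(10 + 11\right) + 402}{198 - 234} \cdot 1398^{2} = \left(427997 + \frac{1}{-399}\right) + \frac{21 + 402}{-36} \cdot 1954404 = \left(427997 - \frac{1}{399}\right) + 423 \left(- \frac{1}{36}\right) 1954404 = \frac{170770802}{399} - 22964247 = - \frac{8991963751}{399}$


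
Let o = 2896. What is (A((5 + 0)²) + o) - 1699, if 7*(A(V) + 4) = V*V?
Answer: 8976/7 ≈ 1282.3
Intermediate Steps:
A(V) = -4 + V²/7 (A(V) = -4 + (V*V)/7 = -4 + V²/7)
(A((5 + 0)²) + o) - 1699 = ((-4 + ((5 + 0)²)²/7) + 2896) - 1699 = ((-4 + (5²)²/7) + 2896) - 1699 = ((-4 + (⅐)*25²) + 2896) - 1699 = ((-4 + (⅐)*625) + 2896) - 1699 = ((-4 + 625/7) + 2896) - 1699 = (597/7 + 2896) - 1699 = 20869/7 - 1699 = 8976/7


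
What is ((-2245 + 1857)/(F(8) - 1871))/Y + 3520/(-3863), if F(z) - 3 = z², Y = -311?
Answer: -494093431/541828243 ≈ -0.91190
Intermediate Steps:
F(z) = 3 + z²
((-2245 + 1857)/(F(8) - 1871))/Y + 3520/(-3863) = ((-2245 + 1857)/((3 + 8²) - 1871))/(-311) + 3520/(-3863) = -388/((3 + 64) - 1871)*(-1/311) + 3520*(-1/3863) = -388/(67 - 1871)*(-1/311) - 3520/3863 = -388/(-1804)*(-1/311) - 3520/3863 = -388*(-1/1804)*(-1/311) - 3520/3863 = (97/451)*(-1/311) - 3520/3863 = -97/140261 - 3520/3863 = -494093431/541828243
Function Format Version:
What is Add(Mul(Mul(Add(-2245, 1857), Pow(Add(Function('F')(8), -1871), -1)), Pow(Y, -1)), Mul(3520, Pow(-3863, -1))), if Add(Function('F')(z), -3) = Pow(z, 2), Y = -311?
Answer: Rational(-494093431, 541828243) ≈ -0.91190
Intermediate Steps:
Function('F')(z) = Add(3, Pow(z, 2))
Add(Mul(Mul(Add(-2245, 1857), Pow(Add(Function('F')(8), -1871), -1)), Pow(Y, -1)), Mul(3520, Pow(-3863, -1))) = Add(Mul(Mul(Add(-2245, 1857), Pow(Add(Add(3, Pow(8, 2)), -1871), -1)), Pow(-311, -1)), Mul(3520, Pow(-3863, -1))) = Add(Mul(Mul(-388, Pow(Add(Add(3, 64), -1871), -1)), Rational(-1, 311)), Mul(3520, Rational(-1, 3863))) = Add(Mul(Mul(-388, Pow(Add(67, -1871), -1)), Rational(-1, 311)), Rational(-3520, 3863)) = Add(Mul(Mul(-388, Pow(-1804, -1)), Rational(-1, 311)), Rational(-3520, 3863)) = Add(Mul(Mul(-388, Rational(-1, 1804)), Rational(-1, 311)), Rational(-3520, 3863)) = Add(Mul(Rational(97, 451), Rational(-1, 311)), Rational(-3520, 3863)) = Add(Rational(-97, 140261), Rational(-3520, 3863)) = Rational(-494093431, 541828243)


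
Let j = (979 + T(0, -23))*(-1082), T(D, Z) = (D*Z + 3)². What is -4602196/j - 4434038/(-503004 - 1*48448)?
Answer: 227435867350/18422219101 ≈ 12.346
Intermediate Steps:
T(D, Z) = (3 + D*Z)²
j = -1069016 (j = (979 + (3 + 0*(-23))²)*(-1082) = (979 + (3 + 0)²)*(-1082) = (979 + 3²)*(-1082) = (979 + 9)*(-1082) = 988*(-1082) = -1069016)
-4602196/j - 4434038/(-503004 - 1*48448) = -4602196/(-1069016) - 4434038/(-503004 - 1*48448) = -4602196*(-1/1069016) - 4434038/(-503004 - 48448) = 1150549/267254 - 4434038/(-551452) = 1150549/267254 - 4434038*(-1/551452) = 1150549/267254 + 2217019/275726 = 227435867350/18422219101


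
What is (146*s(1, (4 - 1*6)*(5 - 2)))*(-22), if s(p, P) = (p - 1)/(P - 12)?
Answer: 0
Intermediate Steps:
s(p, P) = (-1 + p)/(-12 + P)
(146*s(1, (4 - 1*6)*(5 - 2)))*(-22) = (146*((-1 + 1)/(-12 + (4 - 1*6)*(5 - 2))))*(-22) = (146*(0/(-12 + (4 - 6)*3)))*(-22) = (146*(0/(-12 - 2*3)))*(-22) = (146*(0/(-12 - 6)))*(-22) = (146*(0/(-18)))*(-22) = (146*(-1/18*0))*(-22) = (146*0)*(-22) = 0*(-22) = 0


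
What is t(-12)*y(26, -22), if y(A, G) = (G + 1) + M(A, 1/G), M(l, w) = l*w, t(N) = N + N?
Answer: 5856/11 ≈ 532.36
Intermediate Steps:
t(N) = 2*N
y(A, G) = 1 + G + A/G (y(A, G) = (G + 1) + A/G = (1 + G) + A/G = 1 + G + A/G)
t(-12)*y(26, -22) = (2*(-12))*(1 - 22 + 26/(-22)) = -24*(1 - 22 + 26*(-1/22)) = -24*(1 - 22 - 13/11) = -24*(-244/11) = 5856/11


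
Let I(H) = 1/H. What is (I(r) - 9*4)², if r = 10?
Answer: 128881/100 ≈ 1288.8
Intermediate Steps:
(I(r) - 9*4)² = (1/10 - 9*4)² = (⅒ - 36)² = (-359/10)² = 128881/100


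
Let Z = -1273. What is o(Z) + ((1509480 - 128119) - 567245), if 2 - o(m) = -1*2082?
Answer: 816200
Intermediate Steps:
o(m) = 2084 (o(m) = 2 - (-1)*2082 = 2 - 1*(-2082) = 2 + 2082 = 2084)
o(Z) + ((1509480 - 128119) - 567245) = 2084 + ((1509480 - 128119) - 567245) = 2084 + (1381361 - 567245) = 2084 + 814116 = 816200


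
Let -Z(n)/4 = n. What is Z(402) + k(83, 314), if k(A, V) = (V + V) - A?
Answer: -1063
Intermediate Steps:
Z(n) = -4*n
k(A, V) = -A + 2*V (k(A, V) = 2*V - A = -A + 2*V)
Z(402) + k(83, 314) = -4*402 + (-1*83 + 2*314) = -1608 + (-83 + 628) = -1608 + 545 = -1063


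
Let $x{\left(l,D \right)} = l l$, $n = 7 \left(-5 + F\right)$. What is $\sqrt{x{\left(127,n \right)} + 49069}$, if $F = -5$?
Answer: $\sqrt{65198} \approx 255.34$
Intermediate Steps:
$n = -70$ ($n = 7 \left(-5 - 5\right) = 7 \left(-10\right) = -70$)
$x{\left(l,D \right)} = l^{2}$
$\sqrt{x{\left(127,n \right)} + 49069} = \sqrt{127^{2} + 49069} = \sqrt{16129 + 49069} = \sqrt{65198}$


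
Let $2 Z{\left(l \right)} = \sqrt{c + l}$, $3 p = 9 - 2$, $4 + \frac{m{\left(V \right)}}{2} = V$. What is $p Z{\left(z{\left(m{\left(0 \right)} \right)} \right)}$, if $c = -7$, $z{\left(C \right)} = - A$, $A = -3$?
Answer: $\frac{7 i}{3} \approx 2.3333 i$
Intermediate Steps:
$m{\left(V \right)} = -8 + 2 V$
$z{\left(C \right)} = 3$ ($z{\left(C \right)} = \left(-1\right) \left(-3\right) = 3$)
$p = \frac{7}{3}$ ($p = \frac{9 - 2}{3} = \frac{1}{3} \cdot 7 = \frac{7}{3} \approx 2.3333$)
$Z{\left(l \right)} = \frac{\sqrt{-7 + l}}{2}$
$p Z{\left(z{\left(m{\left(0 \right)} \right)} \right)} = \frac{7 \frac{\sqrt{-7 + 3}}{2}}{3} = \frac{7 \frac{\sqrt{-4}}{2}}{3} = \frac{7 \frac{2 i}{2}}{3} = \frac{7 i}{3}$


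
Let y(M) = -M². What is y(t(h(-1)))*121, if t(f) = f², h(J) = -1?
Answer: -121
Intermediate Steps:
y(t(h(-1)))*121 = -((-1)²)²*121 = -1*1²*121 = -1*1*121 = -1*121 = -121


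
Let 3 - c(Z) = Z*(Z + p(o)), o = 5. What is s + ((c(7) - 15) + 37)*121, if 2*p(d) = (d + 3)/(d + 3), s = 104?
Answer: -6447/2 ≈ -3223.5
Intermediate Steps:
p(d) = ½ (p(d) = ((d + 3)/(d + 3))/2 = ((3 + d)/(3 + d))/2 = (½)*1 = ½)
c(Z) = 3 - Z*(½ + Z) (c(Z) = 3 - Z*(Z + ½) = 3 - Z*(½ + Z))
s + ((c(7) - 15) + 37)*121 = 104 + (((3 - 1*7² - ½*7) - 15) + 37)*121 = 104 + (((3 - 1*49 - 7/2) - 15) + 37)*121 = 104 + (((3 - 49 - 7/2) - 15) + 37)*121 = 104 + ((-99/2 - 15) + 37)*121 = 104 + (-129/2 + 37)*121 = 104 - 55/2*121 = 104 - 6655/2 = -6447/2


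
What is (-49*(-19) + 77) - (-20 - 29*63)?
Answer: 2855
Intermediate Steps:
(-49*(-19) + 77) - (-20 - 29*63) = (931 + 77) - (-20 - 1827) = 1008 - 1*(-1847) = 1008 + 1847 = 2855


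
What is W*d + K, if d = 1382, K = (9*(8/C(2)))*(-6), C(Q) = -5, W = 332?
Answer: 2294552/5 ≈ 4.5891e+5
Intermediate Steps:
K = 432/5 (K = (9*(8/(-5)))*(-6) = (9*(8*(-1/5)))*(-6) = (9*(-8/5))*(-6) = -72/5*(-6) = 432/5 ≈ 86.400)
W*d + K = 332*1382 + 432/5 = 458824 + 432/5 = 2294552/5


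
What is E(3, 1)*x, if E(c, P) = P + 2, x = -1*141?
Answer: -423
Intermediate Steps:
x = -141
E(c, P) = 2 + P
E(3, 1)*x = (2 + 1)*(-141) = 3*(-141) = -423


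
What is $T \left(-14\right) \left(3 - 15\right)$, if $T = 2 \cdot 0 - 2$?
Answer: $-336$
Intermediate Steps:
$T = -2$ ($T = 0 - 2 = -2$)
$T \left(-14\right) \left(3 - 15\right) = \left(-2\right) \left(-14\right) \left(3 - 15\right) = 28 \left(3 - 15\right) = 28 \left(-12\right) = -336$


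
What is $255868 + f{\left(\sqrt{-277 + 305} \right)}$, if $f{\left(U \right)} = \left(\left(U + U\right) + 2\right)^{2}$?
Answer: $255984 + 16 \sqrt{7} \approx 2.5603 \cdot 10^{5}$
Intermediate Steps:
$f{\left(U \right)} = \left(2 + 2 U\right)^{2}$ ($f{\left(U \right)} = \left(2 U + 2\right)^{2} = \left(2 + 2 U\right)^{2}$)
$255868 + f{\left(\sqrt{-277 + 305} \right)} = 255868 + 4 \left(1 + \sqrt{-277 + 305}\right)^{2} = 255868 + 4 \left(1 + \sqrt{28}\right)^{2} = 255868 + 4 \left(1 + 2 \sqrt{7}\right)^{2}$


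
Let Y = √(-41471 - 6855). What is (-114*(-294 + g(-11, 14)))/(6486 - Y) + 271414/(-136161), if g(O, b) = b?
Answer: 1197058782158/409616268003 + 2280*I*√48326/3008323 ≈ 2.9224 + 0.16661*I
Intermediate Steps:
Y = I*√48326 (Y = √(-48326) = I*√48326 ≈ 219.83*I)
(-114*(-294 + g(-11, 14)))/(6486 - Y) + 271414/(-136161) = (-114*(-294 + 14))/(6486 - I*√48326) + 271414/(-136161) = (-114*(-280))/(6486 - I*√48326) + 271414*(-1/136161) = 31920/(6486 - I*√48326) - 271414/136161 = -271414/136161 + 31920/(6486 - I*√48326)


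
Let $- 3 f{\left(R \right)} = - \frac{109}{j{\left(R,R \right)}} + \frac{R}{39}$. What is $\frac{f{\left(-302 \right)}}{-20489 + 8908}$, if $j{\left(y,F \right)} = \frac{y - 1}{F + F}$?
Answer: $- \frac{886370}{136852677} \approx -0.0064768$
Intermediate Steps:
$j{\left(y,F \right)} = \frac{-1 + y}{2 F}$
$f{\left(R \right)} = - \frac{R}{117} + \frac{218 R}{3 \left(-1 + R\right)}$ ($f{\left(R \right)} = - \frac{- \frac{109}{\frac{1}{2} \frac{1}{R} \left(-1 + R\right)} + \frac{R}{39}}{3} = - \frac{- 109 \frac{2 R}{-1 + R} + R \frac{1}{39}}{3} = - \frac{- \frac{218 R}{-1 + R} + \frac{R}{39}}{3} = - \frac{\frac{R}{39} - \frac{218 R}{-1 + R}}{3} = - \frac{R}{117} + \frac{218 R}{3 \left(-1 + R\right)}$)
$\frac{f{\left(-302 \right)}}{-20489 + 8908} = \frac{\frac{1}{117} \left(-302\right) \frac{1}{-1 - 302} \left(8503 - -302\right)}{-20489 + 8908} = \frac{\frac{1}{117} \left(-302\right) \frac{1}{-303} \left(8503 + 302\right)}{-11581} = \frac{1}{117} \left(-302\right) \left(- \frac{1}{303}\right) 8805 \left(- \frac{1}{11581}\right) = \frac{886370}{11817} \left(- \frac{1}{11581}\right) = - \frac{886370}{136852677}$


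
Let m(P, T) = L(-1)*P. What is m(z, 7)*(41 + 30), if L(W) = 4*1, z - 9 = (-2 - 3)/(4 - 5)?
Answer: 3976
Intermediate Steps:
z = 14 (z = 9 + (-2 - 3)/(4 - 5) = 9 - 5/(-1) = 9 - 5*(-1) = 9 + 5 = 14)
L(W) = 4
m(P, T) = 4*P
m(z, 7)*(41 + 30) = (4*14)*(41 + 30) = 56*71 = 3976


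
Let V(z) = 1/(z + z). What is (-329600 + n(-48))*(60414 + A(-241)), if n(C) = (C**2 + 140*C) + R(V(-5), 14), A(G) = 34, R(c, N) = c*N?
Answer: -100953418976/5 ≈ -2.0191e+10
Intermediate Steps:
V(z) = 1/(2*z)
R(c, N) = N*c
n(C) = -7/5 + C**2 + 140*C (n(C) = (C**2 + 140*C) + 14*((1/2)/(-5)) = (C**2 + 140*C) + 14*((1/2)*(-1/5)) = (C**2 + 140*C) + 14*(-1/10) = (C**2 + 140*C) - 7/5 = -7/5 + C**2 + 140*C)
(-329600 + n(-48))*(60414 + A(-241)) = (-329600 + (-7/5 + (-48)**2 + 140*(-48)))*(60414 + 34) = (-329600 + (-7/5 + 2304 - 6720))*60448 = (-329600 - 22087/5)*60448 = -1670087/5*60448 = -100953418976/5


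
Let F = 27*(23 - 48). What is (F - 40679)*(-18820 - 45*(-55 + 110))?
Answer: 880633430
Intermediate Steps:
F = -675 (F = 27*(-25) = -675)
(F - 40679)*(-18820 - 45*(-55 + 110)) = (-675 - 40679)*(-18820 - 45*(-55 + 110)) = -41354*(-18820 - 45*55) = -41354*(-18820 - 2475) = -41354*(-21295) = 880633430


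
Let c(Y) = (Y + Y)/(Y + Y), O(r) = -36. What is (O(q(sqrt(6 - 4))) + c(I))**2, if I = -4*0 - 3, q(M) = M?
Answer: 1225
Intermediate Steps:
I = -3 (I = 0 - 3 = -3)
c(Y) = 1 (c(Y) = (2*Y)/((2*Y)) = (2*Y)*(1/(2*Y)) = 1)
(O(q(sqrt(6 - 4))) + c(I))**2 = (-36 + 1)**2 = (-35)**2 = 1225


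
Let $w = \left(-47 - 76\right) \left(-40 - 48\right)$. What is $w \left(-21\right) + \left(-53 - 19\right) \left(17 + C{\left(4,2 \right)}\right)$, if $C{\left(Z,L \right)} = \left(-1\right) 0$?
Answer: $-228528$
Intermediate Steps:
$C{\left(Z,L \right)} = 0$
$w = 10824$ ($w = \left(-123\right) \left(-88\right) = 10824$)
$w \left(-21\right) + \left(-53 - 19\right) \left(17 + C{\left(4,2 \right)}\right) = 10824 \left(-21\right) + \left(-53 - 19\right) \left(17 + 0\right) = -227304 - 1224 = -228528$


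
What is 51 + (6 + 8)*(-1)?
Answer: 37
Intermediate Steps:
51 + (6 + 8)*(-1) = 51 + 14*(-1) = 51 - 14 = 37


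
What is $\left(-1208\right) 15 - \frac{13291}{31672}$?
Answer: $- \frac{573909931}{31672} \approx -18120.0$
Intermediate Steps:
$\left(-1208\right) 15 - \frac{13291}{31672} = -18120 - 13291 \cdot \frac{1}{31672} = -18120 - \frac{13291}{31672} = - \frac{573909931}{31672}$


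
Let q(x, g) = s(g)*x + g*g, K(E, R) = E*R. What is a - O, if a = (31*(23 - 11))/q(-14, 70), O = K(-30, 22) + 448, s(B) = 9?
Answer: 16330/77 ≈ 212.08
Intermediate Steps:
O = -212 (O = -30*22 + 448 = -660 + 448 = -212)
q(x, g) = g² + 9*x (q(x, g) = 9*x + g*g = 9*x + g² = g² + 9*x)
a = 6/77 (a = (31*(23 - 11))/(70² + 9*(-14)) = (31*12)/(4900 - 126) = 372/4774 = 372*(1/4774) = 6/77 ≈ 0.077922)
a - O = 6/77 - 1*(-212) = 6/77 + 212 = 16330/77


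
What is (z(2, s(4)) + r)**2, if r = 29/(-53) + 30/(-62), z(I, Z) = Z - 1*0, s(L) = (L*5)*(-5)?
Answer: 27554008036/2699449 ≈ 10207.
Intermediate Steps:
s(L) = -25*L (s(L) = (5*L)*(-5) = -25*L)
z(I, Z) = Z (z(I, Z) = Z + 0 = Z)
r = -1694/1643 (r = 29*(-1/53) + 30*(-1/62) = -29/53 - 15/31 = -1694/1643 ≈ -1.0310)
(z(2, s(4)) + r)**2 = (-25*4 - 1694/1643)**2 = (-100 - 1694/1643)**2 = (-165994/1643)**2 = 27554008036/2699449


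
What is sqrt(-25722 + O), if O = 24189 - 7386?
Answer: 3*I*sqrt(991) ≈ 94.44*I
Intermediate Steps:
O = 16803
sqrt(-25722 + O) = sqrt(-25722 + 16803) = sqrt(-8919) = 3*I*sqrt(991)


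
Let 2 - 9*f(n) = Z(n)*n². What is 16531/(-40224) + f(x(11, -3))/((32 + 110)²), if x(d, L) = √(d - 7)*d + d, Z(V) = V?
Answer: -370452433/608307552 ≈ -0.60899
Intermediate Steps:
x(d, L) = d + d*√(-7 + d) (x(d, L) = √(-7 + d)*d + d = d*√(-7 + d) + d = d + d*√(-7 + d))
f(n) = 2/9 - n³/9 (f(n) = 2/9 - n*n²/9 = 2/9 - n³/9)
16531/(-40224) + f(x(11, -3))/((32 + 110)²) = 16531/(-40224) + (2/9 - 1331*(1 + √(-7 + 11))³/9)/((32 + 110)²) = 16531*(-1/40224) + (2/9 - 1331*(1 + √4)³/9)/(142²) = -16531/40224 + (2/9 - 1331*(1 + 2)³/9)/20164 = -16531/40224 + (2/9 - (11*3)³/9)*(1/20164) = -16531/40224 + (2/9 - ⅑*33³)*(1/20164) = -16531/40224 + (2/9 - ⅑*35937)*(1/20164) = -16531/40224 + (2/9 - 3993)*(1/20164) = -16531/40224 - 35935/9*1/20164 = -16531/40224 - 35935/181476 = -370452433/608307552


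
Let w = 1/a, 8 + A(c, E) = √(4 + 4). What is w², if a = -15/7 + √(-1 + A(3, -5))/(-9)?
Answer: 3969/(135 + 7*I*√(9 - 2*√2))² ≈ 0.20723 - 0.054289*I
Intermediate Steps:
A(c, E) = -8 + 2*√2 (A(c, E) = -8 + √(4 + 4) = -8 + √8 = -8 + 2*√2)
a = -15/7 - √(-9 + 2*√2)/9 (a = -15/7 + √(-1 + (-8 + 2*√2))/(-9) = -15*⅐ + √(-9 + 2*√2)*(-⅑) = -15/7 - √(-9 + 2*√2)/9 ≈ -2.1429 - 0.27603*I)
w = 1/(-15/7 - I*√(9 - 2*√2)/9) ≈ -0.45905 + 0.059132*I
w² = (-1/(15/7 + I*√(9 - 2*√2)/9))² = (15/7 + I*√(9 - 2*√2)/9)⁻²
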